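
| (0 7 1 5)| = 4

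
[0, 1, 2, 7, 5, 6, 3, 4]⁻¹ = [0, 1, 2, 6, 7, 4, 5, 3]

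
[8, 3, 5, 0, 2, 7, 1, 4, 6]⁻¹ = [3, 6, 4, 1, 7, 2, 8, 5, 0]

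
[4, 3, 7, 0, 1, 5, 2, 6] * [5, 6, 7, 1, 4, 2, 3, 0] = [4, 1, 0, 5, 6, 2, 7, 3]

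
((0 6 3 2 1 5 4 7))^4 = (0 1)(2 7)(3 4)(5 6)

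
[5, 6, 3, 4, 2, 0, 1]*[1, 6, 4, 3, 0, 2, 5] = [2, 5, 3, 0, 4, 1, 6]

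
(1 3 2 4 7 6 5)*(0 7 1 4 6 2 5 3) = (0 7 2 6 3 5 4 1)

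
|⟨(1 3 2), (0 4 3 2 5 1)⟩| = 720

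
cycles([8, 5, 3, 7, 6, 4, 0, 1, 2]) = (0 8 2 3 7 1 5 4 6)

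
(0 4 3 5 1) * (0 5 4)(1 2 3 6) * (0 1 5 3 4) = (0 1 3)(2 4 6 5)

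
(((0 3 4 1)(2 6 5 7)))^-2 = (0 4)(1 3)(2 5)(6 7)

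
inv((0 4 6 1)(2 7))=(0 1 6 4)(2 7)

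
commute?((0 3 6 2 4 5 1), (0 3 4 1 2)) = no:(0 3 6 2 4 5 1) * (0 3 4 1 2) = (0 4 5 2 1 3 6), (0 3 4 1 2) * (0 3 6 2 4 5 1) = (0 6 2 3 5 1 4)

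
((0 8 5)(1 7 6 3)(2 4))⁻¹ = (0 5 8)(1 3 6 7)(2 4)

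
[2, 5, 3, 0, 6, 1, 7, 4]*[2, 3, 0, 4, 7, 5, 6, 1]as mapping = [0→0, 1→5, 2→4, 3→2, 4→6, 5→3, 6→1, 7→7]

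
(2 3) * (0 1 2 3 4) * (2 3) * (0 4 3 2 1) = (1 2 3)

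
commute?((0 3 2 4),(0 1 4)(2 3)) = no:(0 3 2 4) * (0 1 4)(2 3) = (0 2)(1 4),(0 1 4)(2 3) * (0 3 2 4) = (0 1)(3 4)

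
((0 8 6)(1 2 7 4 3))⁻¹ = (0 6 8)(1 3 4 7 2)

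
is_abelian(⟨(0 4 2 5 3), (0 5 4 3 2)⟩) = yes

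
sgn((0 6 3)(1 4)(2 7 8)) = -1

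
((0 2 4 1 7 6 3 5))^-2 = (0 3 7 4)(1 2 5 6)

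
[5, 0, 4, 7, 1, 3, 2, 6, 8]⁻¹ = [1, 4, 6, 5, 2, 0, 7, 3, 8]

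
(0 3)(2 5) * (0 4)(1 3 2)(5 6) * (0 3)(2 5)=(0 5 1)(2 6)(3 4)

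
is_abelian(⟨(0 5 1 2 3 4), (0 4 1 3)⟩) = no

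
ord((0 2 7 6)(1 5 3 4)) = 4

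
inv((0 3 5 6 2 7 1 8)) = (0 8 1 7 2 6 5 3)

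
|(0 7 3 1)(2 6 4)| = 12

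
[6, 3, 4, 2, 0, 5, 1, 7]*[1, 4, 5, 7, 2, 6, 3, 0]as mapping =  [0→3, 1→7, 2→2, 3→5, 4→1, 5→6, 6→4, 7→0]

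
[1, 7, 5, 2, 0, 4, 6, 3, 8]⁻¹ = [4, 0, 3, 7, 5, 2, 6, 1, 8]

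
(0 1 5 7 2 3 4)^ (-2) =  (0 3 7 1 4 2 5)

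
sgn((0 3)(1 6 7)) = -1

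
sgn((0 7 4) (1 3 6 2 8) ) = 1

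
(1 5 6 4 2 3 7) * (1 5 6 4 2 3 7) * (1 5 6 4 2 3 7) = (1 4 7 6 3 5 2) 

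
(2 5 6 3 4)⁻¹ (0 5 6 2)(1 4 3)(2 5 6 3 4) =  (0 6 3 5)(1 2 4)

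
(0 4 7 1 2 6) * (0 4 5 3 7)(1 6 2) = (0 5 3 7 6 4)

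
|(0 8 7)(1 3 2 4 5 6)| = 6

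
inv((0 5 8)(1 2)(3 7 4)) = (0 8 5)(1 2)(3 4 7)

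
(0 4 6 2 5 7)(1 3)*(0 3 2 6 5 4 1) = (0 1 2 4 5 7 3)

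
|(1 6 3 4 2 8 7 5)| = 8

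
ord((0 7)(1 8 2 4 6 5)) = 6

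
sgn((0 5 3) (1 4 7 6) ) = -1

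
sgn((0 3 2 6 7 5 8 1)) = -1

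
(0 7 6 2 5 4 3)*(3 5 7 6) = (0 6 2 7 3)(4 5)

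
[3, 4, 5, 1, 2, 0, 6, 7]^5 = [5, 3, 4, 0, 1, 2, 6, 7]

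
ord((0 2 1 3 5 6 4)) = 7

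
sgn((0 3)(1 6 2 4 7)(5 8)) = 1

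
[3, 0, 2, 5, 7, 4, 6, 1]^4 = [7, 4, 2, 1, 3, 0, 6, 5]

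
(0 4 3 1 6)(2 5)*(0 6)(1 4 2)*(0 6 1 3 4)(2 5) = (0 5 3)(1 6)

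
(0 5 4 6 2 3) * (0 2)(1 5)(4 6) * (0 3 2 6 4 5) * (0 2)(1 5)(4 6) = (0 5 6 3 4 1 2)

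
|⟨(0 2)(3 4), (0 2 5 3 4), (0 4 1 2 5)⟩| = 360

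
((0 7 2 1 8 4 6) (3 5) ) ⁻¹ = (0 6 4 8 1 2 7) (3 5) 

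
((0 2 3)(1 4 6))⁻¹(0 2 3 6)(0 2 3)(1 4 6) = (0 1 2 3)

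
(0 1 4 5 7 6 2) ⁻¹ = (0 2 6 7 5 4 1) 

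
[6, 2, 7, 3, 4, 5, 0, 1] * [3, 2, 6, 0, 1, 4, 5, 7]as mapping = [0→5, 1→6, 2→7, 3→0, 4→1, 5→4, 6→3, 7→2]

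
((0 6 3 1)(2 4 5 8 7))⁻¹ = (0 1 3 6)(2 7 8 5 4)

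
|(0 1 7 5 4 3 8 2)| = 8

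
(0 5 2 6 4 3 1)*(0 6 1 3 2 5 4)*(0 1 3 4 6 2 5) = (0 6 1 2 3 4 5)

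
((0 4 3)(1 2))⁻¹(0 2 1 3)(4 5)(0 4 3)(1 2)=(0 4 1 2)(3 5)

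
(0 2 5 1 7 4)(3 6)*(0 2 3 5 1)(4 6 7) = (0 3 7 6 5)(1 4 2)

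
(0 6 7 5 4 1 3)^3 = (0 5 3 7 1 6 4)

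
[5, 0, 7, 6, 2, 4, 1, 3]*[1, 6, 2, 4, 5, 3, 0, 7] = [3, 1, 7, 0, 2, 5, 6, 4]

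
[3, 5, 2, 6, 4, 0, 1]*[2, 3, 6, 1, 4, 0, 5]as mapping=[0→1, 1→0, 2→6, 3→5, 4→4, 5→2, 6→3]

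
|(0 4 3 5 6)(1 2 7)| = 15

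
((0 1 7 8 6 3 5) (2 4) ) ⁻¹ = (0 5 3 6 8 7 1) (2 4) 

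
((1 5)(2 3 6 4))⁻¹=(1 5)(2 4 6 3)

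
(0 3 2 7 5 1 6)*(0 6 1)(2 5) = (0 3 5)(2 7)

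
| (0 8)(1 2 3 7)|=4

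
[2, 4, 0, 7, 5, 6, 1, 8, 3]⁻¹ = [2, 6, 0, 8, 1, 4, 5, 3, 7]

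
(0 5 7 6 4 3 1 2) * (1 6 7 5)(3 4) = (0 1 2)(3 6)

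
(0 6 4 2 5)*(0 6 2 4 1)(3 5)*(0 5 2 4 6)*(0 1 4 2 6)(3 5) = (0 2 5 1 3 6 4)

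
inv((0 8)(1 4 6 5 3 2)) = (0 8)(1 2 3 5 6 4)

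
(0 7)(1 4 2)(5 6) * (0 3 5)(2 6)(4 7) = (0 4 6)(1 7 3 5 2)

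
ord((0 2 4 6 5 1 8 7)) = 8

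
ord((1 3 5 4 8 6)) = 6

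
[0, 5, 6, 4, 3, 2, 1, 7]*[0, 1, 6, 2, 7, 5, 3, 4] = [0, 5, 3, 7, 2, 6, 1, 4]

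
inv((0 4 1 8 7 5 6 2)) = (0 2 6 5 7 8 1 4)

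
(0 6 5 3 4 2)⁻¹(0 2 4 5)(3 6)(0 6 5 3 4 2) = (0 2 3 6)(4 5)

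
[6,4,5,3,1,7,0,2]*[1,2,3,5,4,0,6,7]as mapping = [0→6,1→4,2→0,3→5,4→2,5→7,6→1,7→3]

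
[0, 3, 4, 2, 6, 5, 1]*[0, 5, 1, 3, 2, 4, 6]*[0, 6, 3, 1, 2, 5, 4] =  [0, 1, 3, 6, 4, 2, 5]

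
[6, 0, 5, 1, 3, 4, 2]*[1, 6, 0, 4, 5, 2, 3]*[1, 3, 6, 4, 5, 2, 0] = [4, 3, 6, 0, 5, 2, 1]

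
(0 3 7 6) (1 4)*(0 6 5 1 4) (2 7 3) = (0 2 7 5 1) 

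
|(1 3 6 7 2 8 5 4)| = 8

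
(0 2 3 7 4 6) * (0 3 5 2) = (2 5)(3 7 4 6)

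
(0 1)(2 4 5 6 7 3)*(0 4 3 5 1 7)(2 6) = (0 7 5 2 3 6)(1 4)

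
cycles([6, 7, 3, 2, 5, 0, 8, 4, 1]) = (0 6 8 1 7 4 5)(2 3)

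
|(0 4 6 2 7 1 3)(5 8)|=14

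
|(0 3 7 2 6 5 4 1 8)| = 9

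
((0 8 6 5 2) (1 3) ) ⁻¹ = (0 2 5 6 8) (1 3) 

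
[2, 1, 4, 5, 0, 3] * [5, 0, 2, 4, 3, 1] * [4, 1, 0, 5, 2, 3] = [0, 4, 5, 1, 3, 2]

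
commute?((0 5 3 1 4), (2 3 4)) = no:(0 5 3 1 4) * (2 3 4) = (0 5 4)(1 2 3), (2 3 4) * (0 5 3 1 4) = (0 5 3)(1 4 2)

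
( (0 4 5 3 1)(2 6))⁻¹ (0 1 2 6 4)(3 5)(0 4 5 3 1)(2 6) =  (0 6 2 5 4)(1 3)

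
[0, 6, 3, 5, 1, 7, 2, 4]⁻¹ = [0, 4, 6, 2, 7, 3, 1, 5]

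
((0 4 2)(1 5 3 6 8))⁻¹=(0 2 4)(1 8 6 3 5)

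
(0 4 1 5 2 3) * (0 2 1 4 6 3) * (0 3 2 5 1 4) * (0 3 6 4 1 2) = (0 4 3 5 1 2 6)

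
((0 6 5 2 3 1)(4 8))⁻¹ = (0 1 3 2 5 6)(4 8)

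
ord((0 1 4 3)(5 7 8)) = 12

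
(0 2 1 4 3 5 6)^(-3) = (0 3 2 5 1 6 4)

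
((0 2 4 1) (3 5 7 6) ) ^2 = (0 4) (1 2) (3 7) (5 6) 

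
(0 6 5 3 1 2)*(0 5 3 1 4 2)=(0 6 3 4 2 5 1)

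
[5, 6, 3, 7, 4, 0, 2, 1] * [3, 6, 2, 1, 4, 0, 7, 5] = [0, 7, 1, 5, 4, 3, 2, 6]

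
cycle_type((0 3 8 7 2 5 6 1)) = 8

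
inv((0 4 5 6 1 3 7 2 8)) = (0 8 2 7 3 1 6 5 4)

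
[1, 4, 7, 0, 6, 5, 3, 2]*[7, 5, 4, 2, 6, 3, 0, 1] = [5, 6, 1, 7, 0, 3, 2, 4]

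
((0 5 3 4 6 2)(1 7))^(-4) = (0 3 6)(2 5 4)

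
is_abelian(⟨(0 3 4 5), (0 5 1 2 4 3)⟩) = no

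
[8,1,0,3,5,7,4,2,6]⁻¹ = [2,1,7,3,6,4,8,5,0]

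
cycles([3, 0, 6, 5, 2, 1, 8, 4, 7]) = (0 3 5 1)(2 6 8 7 4)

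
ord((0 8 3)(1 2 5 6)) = 12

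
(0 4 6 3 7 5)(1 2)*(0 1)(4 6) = (0 6 3 7 5 1 2)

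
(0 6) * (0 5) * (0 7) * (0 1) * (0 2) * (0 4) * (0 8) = (0 6 5 7 1 2 4 8)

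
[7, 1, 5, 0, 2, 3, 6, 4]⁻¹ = [3, 1, 4, 5, 7, 2, 6, 0]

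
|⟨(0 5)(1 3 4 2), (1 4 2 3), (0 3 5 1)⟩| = 720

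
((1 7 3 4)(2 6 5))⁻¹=(1 4 3 7)(2 5 6)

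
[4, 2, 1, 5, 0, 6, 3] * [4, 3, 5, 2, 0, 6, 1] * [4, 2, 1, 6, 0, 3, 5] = [4, 3, 6, 5, 0, 2, 1]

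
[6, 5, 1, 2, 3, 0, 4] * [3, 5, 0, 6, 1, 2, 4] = [4, 2, 5, 0, 6, 3, 1]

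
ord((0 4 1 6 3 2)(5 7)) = 6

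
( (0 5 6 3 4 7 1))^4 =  (0 4 5 7 6 1 3)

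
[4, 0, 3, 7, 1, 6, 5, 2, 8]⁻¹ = [1, 4, 7, 2, 0, 6, 5, 3, 8]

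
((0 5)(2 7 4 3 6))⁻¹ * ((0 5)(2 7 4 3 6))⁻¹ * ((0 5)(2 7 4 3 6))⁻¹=(0 5)(2 4 6 7 3)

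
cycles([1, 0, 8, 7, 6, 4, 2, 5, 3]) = (0 1)(2 8 3 7 5 4 6)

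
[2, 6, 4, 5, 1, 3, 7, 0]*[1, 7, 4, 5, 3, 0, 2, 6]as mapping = [0→4, 1→2, 2→3, 3→0, 4→7, 5→5, 6→6, 7→1]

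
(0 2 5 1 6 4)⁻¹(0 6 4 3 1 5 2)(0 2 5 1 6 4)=(0 3 6 1 5 2 4)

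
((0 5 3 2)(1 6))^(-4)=()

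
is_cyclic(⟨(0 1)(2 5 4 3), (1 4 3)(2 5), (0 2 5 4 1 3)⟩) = no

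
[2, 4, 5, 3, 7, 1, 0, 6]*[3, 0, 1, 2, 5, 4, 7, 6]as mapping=[0→1, 1→5, 2→4, 3→2, 4→6, 5→0, 6→3, 7→7]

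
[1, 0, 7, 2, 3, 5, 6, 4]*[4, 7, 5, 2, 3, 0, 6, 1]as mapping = [0→7, 1→4, 2→1, 3→5, 4→2, 5→0, 6→6, 7→3]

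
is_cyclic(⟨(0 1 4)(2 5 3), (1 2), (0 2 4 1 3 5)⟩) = no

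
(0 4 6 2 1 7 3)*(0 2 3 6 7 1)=(0 4 7 6 3 2)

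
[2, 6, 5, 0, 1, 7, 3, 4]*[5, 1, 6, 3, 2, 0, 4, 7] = [6, 4, 0, 5, 1, 7, 3, 2]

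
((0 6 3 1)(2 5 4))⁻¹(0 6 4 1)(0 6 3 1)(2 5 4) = (0 6 3 2)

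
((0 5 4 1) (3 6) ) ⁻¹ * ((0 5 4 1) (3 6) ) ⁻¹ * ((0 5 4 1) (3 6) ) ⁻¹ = (0 5 4 1) (3 6) 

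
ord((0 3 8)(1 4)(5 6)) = 6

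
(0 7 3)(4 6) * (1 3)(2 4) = (0 7 1 3)(2 4 6)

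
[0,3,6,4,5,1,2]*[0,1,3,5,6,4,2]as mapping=[0→0,1→5,2→2,3→6,4→4,5→1,6→3]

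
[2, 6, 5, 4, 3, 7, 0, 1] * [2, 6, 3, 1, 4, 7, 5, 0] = [3, 5, 7, 4, 1, 0, 2, 6]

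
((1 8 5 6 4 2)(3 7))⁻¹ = (1 2 4 6 5 8)(3 7)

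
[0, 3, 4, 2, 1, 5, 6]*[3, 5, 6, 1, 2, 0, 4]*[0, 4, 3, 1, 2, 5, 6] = [1, 4, 3, 6, 5, 0, 2]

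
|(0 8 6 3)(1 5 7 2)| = 4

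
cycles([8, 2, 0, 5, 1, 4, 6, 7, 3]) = (0 8 3 5 4 1 2)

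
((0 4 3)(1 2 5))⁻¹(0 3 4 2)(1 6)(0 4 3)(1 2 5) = (0 3 5 4)(2 6)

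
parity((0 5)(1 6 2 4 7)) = odd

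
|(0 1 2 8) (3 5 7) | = 12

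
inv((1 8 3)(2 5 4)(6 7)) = (1 3 8)(2 4 5)(6 7)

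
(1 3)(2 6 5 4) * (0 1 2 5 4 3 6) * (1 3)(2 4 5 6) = (0 3 4 6 5 1 2)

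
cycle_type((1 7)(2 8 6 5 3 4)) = 2.6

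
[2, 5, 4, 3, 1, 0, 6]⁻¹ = [5, 4, 0, 3, 2, 1, 6]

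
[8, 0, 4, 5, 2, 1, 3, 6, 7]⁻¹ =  [1, 5, 4, 6, 2, 3, 7, 8, 0]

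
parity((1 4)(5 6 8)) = odd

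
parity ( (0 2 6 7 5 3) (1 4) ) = even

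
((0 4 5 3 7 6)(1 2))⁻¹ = (0 6 7 3 5 4)(1 2)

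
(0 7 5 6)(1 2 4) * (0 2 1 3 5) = (0 7)(2 4 3 5 6)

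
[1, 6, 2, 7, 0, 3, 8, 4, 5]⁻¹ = [4, 0, 2, 5, 7, 8, 1, 3, 6]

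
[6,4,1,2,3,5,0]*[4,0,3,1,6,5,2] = [2,6,0,3,1,5,4]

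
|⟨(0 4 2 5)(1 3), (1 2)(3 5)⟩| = 36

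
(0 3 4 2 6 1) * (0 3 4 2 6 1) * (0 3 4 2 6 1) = (0 2)(1 4)(3 6)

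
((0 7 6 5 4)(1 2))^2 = (0 6 4 7 5)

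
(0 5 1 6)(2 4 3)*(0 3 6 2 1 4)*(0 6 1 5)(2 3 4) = (1 3 5 2 6 4)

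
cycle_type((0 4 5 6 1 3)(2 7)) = 2.6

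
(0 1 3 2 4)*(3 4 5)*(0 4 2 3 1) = (1 2 5)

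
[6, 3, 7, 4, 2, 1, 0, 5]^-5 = [6, 3, 7, 4, 2, 1, 0, 5]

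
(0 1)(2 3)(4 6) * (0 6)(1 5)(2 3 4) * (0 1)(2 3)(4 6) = (0 5)(1 4)(2 6 3)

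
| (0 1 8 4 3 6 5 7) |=8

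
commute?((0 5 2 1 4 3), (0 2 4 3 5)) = no:(0 5 2 1 4 3)*(0 2 4 3 5) = (1 3 2)(4 5), (0 2 4 3 5)*(0 5 2 1 4 3) = (0 1 4)(2 3)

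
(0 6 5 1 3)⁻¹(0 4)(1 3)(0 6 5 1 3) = (0 3)(4 6)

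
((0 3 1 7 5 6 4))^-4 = (0 7 4 1 6 3 5)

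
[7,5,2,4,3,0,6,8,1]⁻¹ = [5,8,2,4,3,1,6,0,7]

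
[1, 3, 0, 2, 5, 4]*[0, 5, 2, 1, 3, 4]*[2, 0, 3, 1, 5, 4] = [4, 0, 2, 3, 5, 1]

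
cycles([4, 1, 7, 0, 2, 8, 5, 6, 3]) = (0 4 2 7 6 5 8 3)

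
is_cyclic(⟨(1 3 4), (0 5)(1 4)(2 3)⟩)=no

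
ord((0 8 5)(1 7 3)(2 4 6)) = 3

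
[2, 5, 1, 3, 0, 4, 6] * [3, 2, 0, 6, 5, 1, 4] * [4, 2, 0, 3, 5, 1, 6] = [4, 2, 0, 6, 3, 1, 5]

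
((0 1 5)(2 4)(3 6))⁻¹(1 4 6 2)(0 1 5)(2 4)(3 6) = (2 3 4 5)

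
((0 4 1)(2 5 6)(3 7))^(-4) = (0 1 4)(2 6 5)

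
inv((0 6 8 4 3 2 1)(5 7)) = (0 1 2 3 4 8 6)(5 7)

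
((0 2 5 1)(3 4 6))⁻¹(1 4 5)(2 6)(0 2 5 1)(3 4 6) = (0 6 1)(3 5)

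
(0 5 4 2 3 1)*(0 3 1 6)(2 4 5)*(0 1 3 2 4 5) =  (0 4 5)(1 2 3 6)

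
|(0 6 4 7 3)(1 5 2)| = 15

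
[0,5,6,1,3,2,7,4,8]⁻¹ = [0,3,5,4,7,1,2,6,8]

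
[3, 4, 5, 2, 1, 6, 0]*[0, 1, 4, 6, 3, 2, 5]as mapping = [0→6, 1→3, 2→2, 3→4, 4→1, 5→5, 6→0]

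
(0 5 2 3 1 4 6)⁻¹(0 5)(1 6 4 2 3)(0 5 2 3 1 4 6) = (0 6 3 1 4)(2 5)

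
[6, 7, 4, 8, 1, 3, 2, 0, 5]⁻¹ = [7, 4, 6, 5, 2, 8, 0, 1, 3]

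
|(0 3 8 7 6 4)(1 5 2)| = 6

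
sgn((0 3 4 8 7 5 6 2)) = -1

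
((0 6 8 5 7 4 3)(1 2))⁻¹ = (0 3 4 7 5 8 6)(1 2)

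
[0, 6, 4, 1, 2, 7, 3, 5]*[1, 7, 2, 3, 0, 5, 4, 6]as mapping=[0→1, 1→4, 2→0, 3→7, 4→2, 5→6, 6→3, 7→5]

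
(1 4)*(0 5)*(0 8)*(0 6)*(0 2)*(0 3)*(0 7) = (0 5 8 6 2 3 7)(1 4)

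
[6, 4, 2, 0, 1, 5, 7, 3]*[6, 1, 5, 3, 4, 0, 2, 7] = [2, 4, 5, 6, 1, 0, 7, 3]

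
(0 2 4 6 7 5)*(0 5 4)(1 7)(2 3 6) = (0 3 6 1 7 4 2)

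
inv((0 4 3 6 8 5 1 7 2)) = (0 2 7 1 5 8 6 3 4)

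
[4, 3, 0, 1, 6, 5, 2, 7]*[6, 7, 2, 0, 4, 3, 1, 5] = [4, 0, 6, 7, 1, 3, 2, 5]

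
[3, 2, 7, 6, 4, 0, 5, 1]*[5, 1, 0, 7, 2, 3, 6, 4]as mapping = [0→7, 1→0, 2→4, 3→6, 4→2, 5→5, 6→3, 7→1]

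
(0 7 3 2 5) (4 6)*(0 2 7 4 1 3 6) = (0 4) (1 3 7 6) (2 5) 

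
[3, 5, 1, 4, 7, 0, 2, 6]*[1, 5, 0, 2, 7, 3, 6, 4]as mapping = [0→2, 1→3, 2→5, 3→7, 4→4, 5→1, 6→0, 7→6]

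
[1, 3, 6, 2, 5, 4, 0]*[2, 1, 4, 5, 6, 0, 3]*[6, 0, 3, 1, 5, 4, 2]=[0, 4, 1, 5, 6, 2, 3]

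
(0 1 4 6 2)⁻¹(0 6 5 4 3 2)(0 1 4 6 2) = (0 1 2 5 6 3)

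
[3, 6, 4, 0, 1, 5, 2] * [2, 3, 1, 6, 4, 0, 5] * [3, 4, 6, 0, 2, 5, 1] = [1, 5, 2, 6, 0, 3, 4]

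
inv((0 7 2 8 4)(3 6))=(0 4 8 2 7)(3 6)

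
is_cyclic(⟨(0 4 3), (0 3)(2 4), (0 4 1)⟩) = no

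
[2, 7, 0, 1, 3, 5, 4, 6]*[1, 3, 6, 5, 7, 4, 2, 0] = [6, 0, 1, 3, 5, 4, 7, 2]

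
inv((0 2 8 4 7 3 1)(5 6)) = (0 1 3 7 4 8 2)(5 6)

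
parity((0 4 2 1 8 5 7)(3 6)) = odd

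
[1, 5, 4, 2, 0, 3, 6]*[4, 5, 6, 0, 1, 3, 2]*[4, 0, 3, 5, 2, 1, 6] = [1, 5, 0, 6, 2, 4, 3]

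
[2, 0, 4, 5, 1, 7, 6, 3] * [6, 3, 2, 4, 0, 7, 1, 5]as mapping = [0→2, 1→6, 2→0, 3→7, 4→3, 5→5, 6→1, 7→4]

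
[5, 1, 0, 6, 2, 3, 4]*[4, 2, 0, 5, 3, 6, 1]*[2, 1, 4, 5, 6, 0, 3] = [3, 4, 6, 1, 2, 0, 5]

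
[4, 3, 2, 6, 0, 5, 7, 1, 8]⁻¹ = [4, 7, 2, 1, 0, 5, 3, 6, 8]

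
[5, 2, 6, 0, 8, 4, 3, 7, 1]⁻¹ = [3, 8, 1, 6, 5, 0, 2, 7, 4]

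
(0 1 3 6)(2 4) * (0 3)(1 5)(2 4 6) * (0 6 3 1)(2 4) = (0 5)(1 6)(2 3 4)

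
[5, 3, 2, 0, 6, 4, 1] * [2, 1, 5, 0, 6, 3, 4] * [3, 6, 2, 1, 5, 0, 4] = [1, 3, 0, 2, 5, 4, 6]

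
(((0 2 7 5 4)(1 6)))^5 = (1 6)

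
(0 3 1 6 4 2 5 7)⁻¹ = (0 7 5 2 4 6 1 3)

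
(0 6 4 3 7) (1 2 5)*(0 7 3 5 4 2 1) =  (0 6 2 4 5) 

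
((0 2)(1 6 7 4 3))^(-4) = (1 6 7 4 3)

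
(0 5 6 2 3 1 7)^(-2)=(0 1 2 5 7 3 6)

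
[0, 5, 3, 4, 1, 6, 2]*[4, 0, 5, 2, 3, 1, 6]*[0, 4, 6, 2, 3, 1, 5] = [3, 4, 6, 2, 0, 5, 1]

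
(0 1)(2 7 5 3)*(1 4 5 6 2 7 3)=(0 4 5 1)(2 3 7 6)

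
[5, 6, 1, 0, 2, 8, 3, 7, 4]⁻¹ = [3, 2, 4, 6, 8, 0, 1, 7, 5]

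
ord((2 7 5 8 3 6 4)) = 7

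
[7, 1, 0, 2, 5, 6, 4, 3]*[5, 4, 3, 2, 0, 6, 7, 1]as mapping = [0→1, 1→4, 2→5, 3→3, 4→6, 5→7, 6→0, 7→2]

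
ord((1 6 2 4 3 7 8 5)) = 8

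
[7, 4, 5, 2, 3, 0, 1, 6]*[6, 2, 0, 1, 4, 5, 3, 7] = [7, 4, 5, 0, 1, 6, 2, 3]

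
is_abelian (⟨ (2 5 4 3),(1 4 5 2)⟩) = no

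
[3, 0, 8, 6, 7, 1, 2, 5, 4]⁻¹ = [1, 5, 6, 0, 8, 7, 3, 4, 2]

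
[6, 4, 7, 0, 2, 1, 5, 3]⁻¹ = [3, 5, 4, 7, 1, 6, 0, 2]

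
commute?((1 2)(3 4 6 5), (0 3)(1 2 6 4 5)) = no:(1 2)(3 4 6 5) * (0 3)(1 2 6 4 5) = (0 3 5)(1 6), (0 3)(1 2 6 4 5) * (1 2)(3 4 6 5) = (0 4 3)(2 5)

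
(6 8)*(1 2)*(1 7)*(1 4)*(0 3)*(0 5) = (0 3 5)(1 2 7 4)(6 8)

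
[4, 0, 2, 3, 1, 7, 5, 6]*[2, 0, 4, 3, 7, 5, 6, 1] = [7, 2, 4, 3, 0, 1, 5, 6]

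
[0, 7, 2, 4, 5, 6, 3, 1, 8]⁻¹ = [0, 7, 2, 6, 3, 4, 5, 1, 8]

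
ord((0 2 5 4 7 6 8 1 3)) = 9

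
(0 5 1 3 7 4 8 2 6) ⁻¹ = (0 6 2 8 4 7 3 1 5) 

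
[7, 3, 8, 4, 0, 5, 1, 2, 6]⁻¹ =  [4, 6, 7, 1, 3, 5, 8, 0, 2]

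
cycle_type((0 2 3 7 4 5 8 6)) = 8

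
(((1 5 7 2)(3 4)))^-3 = (1 5 7 2)(3 4)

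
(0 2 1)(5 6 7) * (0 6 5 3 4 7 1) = (0 2)(1 6)(3 4 7)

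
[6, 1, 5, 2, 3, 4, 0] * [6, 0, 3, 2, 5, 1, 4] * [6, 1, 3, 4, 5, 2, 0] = [5, 6, 1, 4, 3, 2, 0]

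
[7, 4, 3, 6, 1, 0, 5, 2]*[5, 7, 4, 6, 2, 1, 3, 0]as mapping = [0→0, 1→2, 2→6, 3→3, 4→7, 5→5, 6→1, 7→4]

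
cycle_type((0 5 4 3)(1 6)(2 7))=2^2.4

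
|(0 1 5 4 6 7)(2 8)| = 6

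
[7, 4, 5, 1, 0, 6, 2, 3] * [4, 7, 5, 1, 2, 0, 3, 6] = [6, 2, 0, 7, 4, 3, 5, 1]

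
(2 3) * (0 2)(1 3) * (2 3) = (0 3)(1 2)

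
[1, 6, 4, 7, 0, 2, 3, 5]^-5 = [3, 7, 1, 2, 6, 0, 5, 4]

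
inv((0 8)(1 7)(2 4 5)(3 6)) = (0 8)(1 7)(2 5 4)(3 6)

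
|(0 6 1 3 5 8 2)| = 7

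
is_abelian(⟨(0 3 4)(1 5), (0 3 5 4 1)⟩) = no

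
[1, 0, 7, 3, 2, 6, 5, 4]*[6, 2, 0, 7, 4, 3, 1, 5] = [2, 6, 5, 7, 0, 1, 3, 4]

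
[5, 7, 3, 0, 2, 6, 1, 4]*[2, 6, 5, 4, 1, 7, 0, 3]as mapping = [0→7, 1→3, 2→4, 3→2, 4→5, 5→0, 6→6, 7→1]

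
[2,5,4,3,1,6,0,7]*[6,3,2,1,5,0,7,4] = [2,0,5,1,3,7,6,4]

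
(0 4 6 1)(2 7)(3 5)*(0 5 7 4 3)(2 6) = (0 3 7 6 1 5)(2 4)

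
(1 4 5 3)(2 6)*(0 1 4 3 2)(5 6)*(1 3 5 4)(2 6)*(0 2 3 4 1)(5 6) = (0 4 3)(1 6 2)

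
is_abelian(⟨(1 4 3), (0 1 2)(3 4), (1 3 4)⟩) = no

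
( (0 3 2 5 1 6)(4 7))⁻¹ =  (0 6 1 5 2 3)(4 7)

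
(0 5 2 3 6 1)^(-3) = (0 3)(1 2)(5 6)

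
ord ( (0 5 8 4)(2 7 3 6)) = 4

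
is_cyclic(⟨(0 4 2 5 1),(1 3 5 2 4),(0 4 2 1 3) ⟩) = no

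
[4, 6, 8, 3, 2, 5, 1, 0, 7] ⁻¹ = [7, 6, 4, 3, 0, 5, 1, 8, 2] 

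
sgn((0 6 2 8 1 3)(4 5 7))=-1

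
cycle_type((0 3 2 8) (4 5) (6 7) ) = 2^2.4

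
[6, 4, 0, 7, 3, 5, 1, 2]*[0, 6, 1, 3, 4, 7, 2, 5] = [2, 4, 0, 5, 3, 7, 6, 1]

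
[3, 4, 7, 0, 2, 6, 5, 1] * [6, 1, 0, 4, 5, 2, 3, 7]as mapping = [0→4, 1→5, 2→7, 3→6, 4→0, 5→3, 6→2, 7→1]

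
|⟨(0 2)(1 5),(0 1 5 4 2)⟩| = 60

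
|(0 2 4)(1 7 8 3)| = 12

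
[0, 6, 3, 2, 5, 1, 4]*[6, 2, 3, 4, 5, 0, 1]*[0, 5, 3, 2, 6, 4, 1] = [1, 5, 6, 2, 0, 3, 4]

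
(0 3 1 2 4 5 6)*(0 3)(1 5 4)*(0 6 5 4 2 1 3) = (0 6)(2 3 4)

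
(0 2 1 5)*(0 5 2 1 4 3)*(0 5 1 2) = (0 2 4 3 5 1)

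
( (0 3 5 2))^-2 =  (0 5)(2 3)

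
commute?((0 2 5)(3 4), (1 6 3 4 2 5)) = no:(0 2 5)(3 4)*(1 6 3 4 2 5) = (0 5)(1 6 3 2), (1 6 3 4 2 5)*(0 2 5)(3 4) = (0 2)(1 6 4 5)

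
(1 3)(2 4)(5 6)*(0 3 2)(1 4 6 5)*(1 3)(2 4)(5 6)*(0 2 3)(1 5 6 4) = (0 5 4 2 6)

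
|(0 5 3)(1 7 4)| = 3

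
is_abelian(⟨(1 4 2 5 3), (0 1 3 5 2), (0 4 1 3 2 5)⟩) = no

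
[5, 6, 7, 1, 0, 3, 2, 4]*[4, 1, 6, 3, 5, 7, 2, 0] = [7, 2, 0, 1, 4, 3, 6, 5]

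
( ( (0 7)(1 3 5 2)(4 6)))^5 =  (0 7)(1 3 5 2)(4 6)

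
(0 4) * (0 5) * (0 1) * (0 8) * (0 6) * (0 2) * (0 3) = (0 4 5 1 8 6 2 3)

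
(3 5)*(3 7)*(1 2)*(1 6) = (1 2 6)(3 5 7)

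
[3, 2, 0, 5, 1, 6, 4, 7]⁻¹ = [2, 4, 1, 0, 6, 3, 5, 7]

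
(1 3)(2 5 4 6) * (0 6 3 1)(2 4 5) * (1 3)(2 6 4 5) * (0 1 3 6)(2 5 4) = (0 2)(1 6 4 3)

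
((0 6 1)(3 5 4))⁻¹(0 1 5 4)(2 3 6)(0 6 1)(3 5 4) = (0 4 3 6)(1 2 5)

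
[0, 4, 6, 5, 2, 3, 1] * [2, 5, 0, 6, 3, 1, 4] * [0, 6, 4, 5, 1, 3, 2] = [4, 5, 1, 6, 0, 2, 3]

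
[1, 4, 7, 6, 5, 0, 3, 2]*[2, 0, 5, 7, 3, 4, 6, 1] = [0, 3, 1, 6, 4, 2, 7, 5]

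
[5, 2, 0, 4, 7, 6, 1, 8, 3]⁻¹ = [2, 6, 1, 8, 3, 0, 5, 4, 7]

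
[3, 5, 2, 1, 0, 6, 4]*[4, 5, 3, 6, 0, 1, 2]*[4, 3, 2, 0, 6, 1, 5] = [5, 3, 0, 1, 6, 2, 4]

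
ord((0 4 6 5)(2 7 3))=12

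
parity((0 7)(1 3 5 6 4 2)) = even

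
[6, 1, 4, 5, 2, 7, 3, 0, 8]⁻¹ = [7, 1, 4, 6, 2, 3, 0, 5, 8]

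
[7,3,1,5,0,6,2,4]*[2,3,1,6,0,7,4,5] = [5,6,3,7,2,4,1,0]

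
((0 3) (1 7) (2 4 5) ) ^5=(0 3) (1 7) (2 5 4) 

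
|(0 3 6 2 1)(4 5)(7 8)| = 10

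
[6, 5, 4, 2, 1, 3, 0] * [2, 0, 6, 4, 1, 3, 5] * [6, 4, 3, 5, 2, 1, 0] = [1, 5, 4, 0, 6, 2, 3]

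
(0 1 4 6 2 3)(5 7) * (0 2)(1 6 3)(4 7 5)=(0 6)(1 7 4 3 2)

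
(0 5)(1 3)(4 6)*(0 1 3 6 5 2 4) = (0 2 4 5 1 6)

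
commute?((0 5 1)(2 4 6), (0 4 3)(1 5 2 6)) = no:(0 5 1)(2 4 6)*(0 4 3)(1 5 2 6) = (0 2 3)(1 4), (0 4 3)(1 5 2 6)*(0 5 1)(2 4 6) = (0 6)(3 5 4)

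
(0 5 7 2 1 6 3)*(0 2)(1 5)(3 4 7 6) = (0 1 3 2 5 6 4 7)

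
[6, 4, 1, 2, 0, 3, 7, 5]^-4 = [3, 7, 6, 0, 5, 4, 2, 1]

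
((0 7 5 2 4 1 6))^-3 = (0 4 7 1 5 6 2)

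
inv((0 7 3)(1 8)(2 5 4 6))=(0 3 7)(1 8)(2 6 4 5)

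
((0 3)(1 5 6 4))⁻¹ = (0 3)(1 4 6 5)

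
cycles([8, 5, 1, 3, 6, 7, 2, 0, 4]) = (0 8 4 6 2 1 5 7)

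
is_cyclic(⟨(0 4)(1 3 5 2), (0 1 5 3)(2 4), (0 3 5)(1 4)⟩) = no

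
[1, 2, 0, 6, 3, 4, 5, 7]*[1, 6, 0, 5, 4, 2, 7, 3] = [6, 0, 1, 7, 5, 4, 2, 3]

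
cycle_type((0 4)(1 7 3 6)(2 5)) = 2^2.4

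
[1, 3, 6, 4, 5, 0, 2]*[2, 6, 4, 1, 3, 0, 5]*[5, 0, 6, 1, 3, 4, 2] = [2, 0, 4, 1, 5, 6, 3]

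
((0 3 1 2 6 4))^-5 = (0 3 1 2 6 4)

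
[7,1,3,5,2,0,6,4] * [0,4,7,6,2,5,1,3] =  [3,4,6,5,7,0,1,2]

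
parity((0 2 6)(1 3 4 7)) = odd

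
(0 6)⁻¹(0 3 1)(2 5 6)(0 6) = (0 2 5)(1 6 3)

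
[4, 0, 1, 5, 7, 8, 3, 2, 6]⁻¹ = [1, 2, 7, 6, 0, 3, 8, 4, 5]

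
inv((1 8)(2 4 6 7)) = (1 8)(2 7 6 4)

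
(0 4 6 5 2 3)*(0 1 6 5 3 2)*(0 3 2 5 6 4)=(1 4 6 2 5 3) 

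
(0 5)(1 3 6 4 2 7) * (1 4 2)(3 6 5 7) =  (0 7 4 1 6 2 3 5)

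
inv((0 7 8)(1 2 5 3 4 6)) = (0 8 7)(1 6 4 3 5 2)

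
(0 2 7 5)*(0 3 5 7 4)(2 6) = (0 6 2 4)(3 5)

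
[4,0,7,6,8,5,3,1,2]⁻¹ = [1,7,8,6,0,5,3,2,4]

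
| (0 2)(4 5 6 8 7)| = 10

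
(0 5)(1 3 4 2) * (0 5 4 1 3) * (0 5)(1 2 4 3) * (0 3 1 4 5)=(0 1)(2 4 5 3)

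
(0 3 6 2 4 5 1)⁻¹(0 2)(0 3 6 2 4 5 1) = (3 4)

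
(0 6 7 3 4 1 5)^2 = (0 7 4 5 6 3 1)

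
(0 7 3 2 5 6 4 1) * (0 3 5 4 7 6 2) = (0 6 7 5 2 4 1 3)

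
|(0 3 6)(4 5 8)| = 3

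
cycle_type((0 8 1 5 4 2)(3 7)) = 2.6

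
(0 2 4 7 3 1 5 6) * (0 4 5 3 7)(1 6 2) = (0 1 3 6 4)(2 5)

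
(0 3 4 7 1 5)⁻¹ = (0 5 1 7 4 3)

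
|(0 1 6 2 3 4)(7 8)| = 6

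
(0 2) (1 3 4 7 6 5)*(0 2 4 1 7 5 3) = (0 4 5 7 6 3 1) 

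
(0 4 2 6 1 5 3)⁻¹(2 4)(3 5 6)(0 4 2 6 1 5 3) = (0 3 1)(2 6)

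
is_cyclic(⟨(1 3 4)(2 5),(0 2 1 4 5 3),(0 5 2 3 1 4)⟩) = no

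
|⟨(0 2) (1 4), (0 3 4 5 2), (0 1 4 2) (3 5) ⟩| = 360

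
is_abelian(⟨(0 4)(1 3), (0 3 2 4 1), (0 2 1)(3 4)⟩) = no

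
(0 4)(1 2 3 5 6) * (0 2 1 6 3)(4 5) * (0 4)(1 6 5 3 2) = (0 3)(1 6 5 2 4)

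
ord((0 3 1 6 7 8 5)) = 7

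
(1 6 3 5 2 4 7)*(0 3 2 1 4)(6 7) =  (0 3 5 1 7 4 6 2)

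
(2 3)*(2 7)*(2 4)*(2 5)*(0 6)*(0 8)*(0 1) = (0 6 8 1)(2 3 7 4 5)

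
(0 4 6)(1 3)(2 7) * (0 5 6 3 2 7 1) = (0 4 3)(1 2)(5 6)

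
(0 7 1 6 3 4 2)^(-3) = (0 3 7 4 1 2 6)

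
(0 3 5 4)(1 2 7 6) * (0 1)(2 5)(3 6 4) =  (0 6)(1 5 3 2 7 4)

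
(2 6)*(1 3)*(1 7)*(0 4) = (0 4)(1 3 7)(2 6)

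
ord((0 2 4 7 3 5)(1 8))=6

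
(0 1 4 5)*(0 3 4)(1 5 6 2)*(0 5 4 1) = (0 4 6 2)(1 5 3)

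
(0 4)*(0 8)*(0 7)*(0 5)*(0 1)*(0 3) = (0 4 8 7 5 1 3)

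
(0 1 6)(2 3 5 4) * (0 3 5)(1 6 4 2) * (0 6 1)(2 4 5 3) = (0 1 5 4)(2 3 6)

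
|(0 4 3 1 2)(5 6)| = 10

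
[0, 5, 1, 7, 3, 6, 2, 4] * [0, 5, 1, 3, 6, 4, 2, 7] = [0, 4, 5, 7, 3, 2, 1, 6]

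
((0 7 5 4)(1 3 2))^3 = (0 4 5 7)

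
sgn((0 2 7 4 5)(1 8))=-1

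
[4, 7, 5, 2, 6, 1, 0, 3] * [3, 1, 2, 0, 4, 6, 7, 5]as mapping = [0→4, 1→5, 2→6, 3→2, 4→7, 5→1, 6→3, 7→0]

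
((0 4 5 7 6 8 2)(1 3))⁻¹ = (0 2 8 6 7 5 4)(1 3)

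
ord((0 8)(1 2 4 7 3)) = 10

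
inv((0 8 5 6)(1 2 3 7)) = (0 6 5 8)(1 7 3 2)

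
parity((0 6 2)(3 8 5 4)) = odd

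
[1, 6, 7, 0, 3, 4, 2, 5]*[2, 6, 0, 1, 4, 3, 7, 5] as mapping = [0→6, 1→7, 2→5, 3→2, 4→1, 5→4, 6→0, 7→3] 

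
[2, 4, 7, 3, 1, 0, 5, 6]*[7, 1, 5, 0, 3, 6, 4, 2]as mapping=[0→5, 1→3, 2→2, 3→0, 4→1, 5→7, 6→6, 7→4]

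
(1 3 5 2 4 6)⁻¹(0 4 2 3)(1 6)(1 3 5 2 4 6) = (0 6 4 5)(1 3)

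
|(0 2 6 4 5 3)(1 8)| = 6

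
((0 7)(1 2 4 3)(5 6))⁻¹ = (0 7)(1 3 4 2)(5 6)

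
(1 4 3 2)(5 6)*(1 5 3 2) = (1 4 2 5 6 3)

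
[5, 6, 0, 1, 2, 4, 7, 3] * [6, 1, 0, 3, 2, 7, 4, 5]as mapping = [0→7, 1→4, 2→6, 3→1, 4→0, 5→2, 6→5, 7→3]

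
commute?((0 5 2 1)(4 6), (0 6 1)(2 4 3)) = no:(0 5 2 1)(4 6) * (0 6 1)(2 4 3) = (0 5 4 1 6 3 2), (0 6 1)(2 4 3) * (0 5 2 1)(4 6) = (0 4 3 1 5 2 6)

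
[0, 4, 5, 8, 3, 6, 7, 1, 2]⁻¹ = [0, 7, 8, 4, 1, 2, 5, 6, 3]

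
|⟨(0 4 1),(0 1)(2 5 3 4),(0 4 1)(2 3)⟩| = 720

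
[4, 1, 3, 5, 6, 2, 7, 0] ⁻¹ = [7, 1, 5, 2, 0, 3, 4, 6] 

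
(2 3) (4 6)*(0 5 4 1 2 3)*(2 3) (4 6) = (0 5 6 1 3 2) 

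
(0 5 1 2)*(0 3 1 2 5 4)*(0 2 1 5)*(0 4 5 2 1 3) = (0 5 3 2)(1 4)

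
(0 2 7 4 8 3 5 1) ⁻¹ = (0 1 5 3 8 4 7 2) 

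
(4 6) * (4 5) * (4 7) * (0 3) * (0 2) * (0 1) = (0 3 2 1)(4 6 5 7)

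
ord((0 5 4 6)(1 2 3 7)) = 4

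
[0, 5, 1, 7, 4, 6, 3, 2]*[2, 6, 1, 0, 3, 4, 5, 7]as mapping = [0→2, 1→4, 2→6, 3→7, 4→3, 5→5, 6→0, 7→1]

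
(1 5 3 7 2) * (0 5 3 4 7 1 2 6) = (0 5 4 7 6)(1 3)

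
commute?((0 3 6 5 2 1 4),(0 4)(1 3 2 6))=no:(0 3 6 5 2 1 4) * (0 4)(1 3 2 6)=(0 2 3 1)(5 6),(0 4)(1 3 2 6) * (0 3 6 5 2 1 4)=(1 6 4 3)(2 5)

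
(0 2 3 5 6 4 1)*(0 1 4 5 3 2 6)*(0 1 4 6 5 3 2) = (0 5 1 4 6 3 2)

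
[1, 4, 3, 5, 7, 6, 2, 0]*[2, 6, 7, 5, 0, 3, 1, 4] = [6, 0, 5, 3, 4, 1, 7, 2]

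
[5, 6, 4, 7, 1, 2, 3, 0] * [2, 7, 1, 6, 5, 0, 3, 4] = [0, 3, 5, 4, 7, 1, 6, 2]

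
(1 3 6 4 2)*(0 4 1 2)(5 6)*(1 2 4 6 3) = (0 6 2 4)(3 5)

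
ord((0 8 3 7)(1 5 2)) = 12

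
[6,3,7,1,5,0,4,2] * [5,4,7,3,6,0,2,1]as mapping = [0→2,1→3,2→1,3→4,4→0,5→5,6→6,7→7]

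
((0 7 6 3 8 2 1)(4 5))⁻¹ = (0 1 2 8 3 6 7)(4 5)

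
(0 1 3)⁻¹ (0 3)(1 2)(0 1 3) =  (0 1)(2 3)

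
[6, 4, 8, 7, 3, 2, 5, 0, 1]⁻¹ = [7, 8, 5, 4, 1, 6, 0, 3, 2]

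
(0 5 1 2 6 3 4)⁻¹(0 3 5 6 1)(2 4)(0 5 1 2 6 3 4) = (0 6)(1 3 2 5 4)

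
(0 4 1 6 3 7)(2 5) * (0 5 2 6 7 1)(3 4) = (0 3 1 7 5 6 4)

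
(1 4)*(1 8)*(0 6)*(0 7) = (0 6 7)(1 4 8)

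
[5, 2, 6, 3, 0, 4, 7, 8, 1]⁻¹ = [4, 8, 1, 3, 5, 0, 2, 6, 7]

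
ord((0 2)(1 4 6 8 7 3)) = 6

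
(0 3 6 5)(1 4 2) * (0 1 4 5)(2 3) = (0 2 4 3 6)(1 5)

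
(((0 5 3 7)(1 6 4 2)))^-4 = ()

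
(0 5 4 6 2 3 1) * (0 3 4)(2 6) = (0 5)(1 3)(2 4)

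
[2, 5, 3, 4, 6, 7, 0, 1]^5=[0, 7, 2, 3, 4, 1, 6, 5]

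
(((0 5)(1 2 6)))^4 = (1 2 6)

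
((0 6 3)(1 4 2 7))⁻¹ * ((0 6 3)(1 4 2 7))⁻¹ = (0 6 3)(1 2)(4 7)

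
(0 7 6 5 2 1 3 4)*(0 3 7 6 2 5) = (0 6)(1 7 2)(3 4)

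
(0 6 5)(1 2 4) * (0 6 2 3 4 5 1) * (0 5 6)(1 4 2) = (0 1 3 2 6 4 5)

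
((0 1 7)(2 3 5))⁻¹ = (0 7 1)(2 5 3)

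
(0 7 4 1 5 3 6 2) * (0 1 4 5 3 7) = (1 3 6 2)(5 7)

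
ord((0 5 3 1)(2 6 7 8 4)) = 20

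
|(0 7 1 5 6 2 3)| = 7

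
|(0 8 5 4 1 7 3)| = 7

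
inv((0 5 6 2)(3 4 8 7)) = (0 2 6 5)(3 7 8 4)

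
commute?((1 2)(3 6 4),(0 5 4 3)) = no:(1 2)(3 6 4)*(0 5 4 3) = (0 5 4)(1 2)(3 6),(0 5 4 3)*(1 2)(3 6 4) = (0 5 3)(1 2)(4 6)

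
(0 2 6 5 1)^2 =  (0 6 1 2 5)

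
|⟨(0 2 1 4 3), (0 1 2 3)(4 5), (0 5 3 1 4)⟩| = 360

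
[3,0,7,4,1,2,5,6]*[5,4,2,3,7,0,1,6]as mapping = [0→3,1→5,2→6,3→7,4→4,5→2,6→0,7→1]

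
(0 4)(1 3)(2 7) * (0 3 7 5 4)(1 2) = (1 7)(2 5 4 3)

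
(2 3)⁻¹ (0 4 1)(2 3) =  (0 4 1)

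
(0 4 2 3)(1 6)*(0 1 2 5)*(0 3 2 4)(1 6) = (3 6 4 5)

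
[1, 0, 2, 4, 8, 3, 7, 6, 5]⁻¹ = [1, 0, 2, 5, 3, 8, 7, 6, 4]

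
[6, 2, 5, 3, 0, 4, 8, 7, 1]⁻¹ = [4, 8, 1, 3, 5, 2, 0, 7, 6]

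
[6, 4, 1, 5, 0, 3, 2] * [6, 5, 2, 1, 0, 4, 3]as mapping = [0→3, 1→0, 2→5, 3→4, 4→6, 5→1, 6→2]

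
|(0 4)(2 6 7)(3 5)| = 6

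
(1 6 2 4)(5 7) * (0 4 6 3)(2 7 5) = (0 4 1 3)(2 6 7)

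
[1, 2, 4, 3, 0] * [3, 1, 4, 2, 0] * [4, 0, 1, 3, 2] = [0, 2, 4, 1, 3] 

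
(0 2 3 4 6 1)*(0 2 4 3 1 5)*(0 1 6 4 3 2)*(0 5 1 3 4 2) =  (0 4 2 6 1 5 3)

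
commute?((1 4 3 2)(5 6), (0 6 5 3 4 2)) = no:(1 4 3 2)(5 6)*(0 6 5 3 4 2) = (0 6 3)(1 2), (0 6 5 3 4 2)*(1 4 3 2)(5 6) = (0 5 2)(1 4)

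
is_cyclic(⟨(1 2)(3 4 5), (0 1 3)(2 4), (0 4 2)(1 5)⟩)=no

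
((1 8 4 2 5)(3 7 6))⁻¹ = (1 5 2 4 8)(3 6 7)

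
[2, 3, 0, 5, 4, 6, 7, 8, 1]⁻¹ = [2, 8, 0, 1, 4, 3, 5, 6, 7]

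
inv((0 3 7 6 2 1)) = (0 1 2 6 7 3)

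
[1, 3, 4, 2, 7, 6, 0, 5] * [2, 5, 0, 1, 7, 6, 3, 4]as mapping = [0→5, 1→1, 2→7, 3→0, 4→4, 5→3, 6→2, 7→6]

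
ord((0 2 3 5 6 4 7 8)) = 8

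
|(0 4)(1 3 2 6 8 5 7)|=14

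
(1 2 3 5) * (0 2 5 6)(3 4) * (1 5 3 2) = (0 1 3 6)(2 4)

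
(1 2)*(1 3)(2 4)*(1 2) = (1 4)(2 3)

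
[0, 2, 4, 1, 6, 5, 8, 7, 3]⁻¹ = [0, 3, 1, 8, 2, 5, 4, 7, 6]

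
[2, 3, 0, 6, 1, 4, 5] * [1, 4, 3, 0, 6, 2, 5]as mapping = [0→3, 1→0, 2→1, 3→5, 4→4, 5→6, 6→2]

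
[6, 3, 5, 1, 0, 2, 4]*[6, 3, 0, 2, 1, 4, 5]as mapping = [0→5, 1→2, 2→4, 3→3, 4→6, 5→0, 6→1]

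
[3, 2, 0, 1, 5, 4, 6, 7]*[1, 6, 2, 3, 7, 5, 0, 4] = [3, 2, 1, 6, 5, 7, 0, 4]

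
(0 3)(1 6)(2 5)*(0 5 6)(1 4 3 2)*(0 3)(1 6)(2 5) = (0 5 6 4)(1 3 2)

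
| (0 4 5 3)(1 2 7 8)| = 4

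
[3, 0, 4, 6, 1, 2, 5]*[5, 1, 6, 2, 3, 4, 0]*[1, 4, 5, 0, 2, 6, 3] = [5, 6, 0, 1, 4, 3, 2]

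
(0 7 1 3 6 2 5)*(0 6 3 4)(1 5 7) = (0 1 4)(2 7 5 6)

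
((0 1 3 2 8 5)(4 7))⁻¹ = (0 5 8 2 3 1)(4 7)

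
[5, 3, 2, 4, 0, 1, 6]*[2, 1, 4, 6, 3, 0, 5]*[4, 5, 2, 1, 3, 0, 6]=[4, 6, 3, 1, 2, 5, 0]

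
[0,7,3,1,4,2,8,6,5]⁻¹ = [0,3,5,2,4,8,7,1,6]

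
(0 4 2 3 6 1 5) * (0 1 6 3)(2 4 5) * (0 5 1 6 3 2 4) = (0 1 4)(2 5 6 3)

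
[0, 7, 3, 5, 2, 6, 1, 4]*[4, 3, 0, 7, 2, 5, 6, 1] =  [4, 1, 7, 5, 0, 6, 3, 2]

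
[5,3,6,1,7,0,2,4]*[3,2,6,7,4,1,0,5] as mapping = [0→1,1→7,2→0,3→2,4→5,5→3,6→6,7→4] 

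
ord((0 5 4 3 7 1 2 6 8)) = 9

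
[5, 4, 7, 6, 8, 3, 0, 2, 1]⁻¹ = [6, 8, 7, 5, 1, 0, 3, 2, 4]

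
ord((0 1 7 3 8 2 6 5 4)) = 9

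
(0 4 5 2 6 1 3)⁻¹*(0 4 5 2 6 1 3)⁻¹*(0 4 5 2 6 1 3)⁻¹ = (0 6 4 1 5 3 2)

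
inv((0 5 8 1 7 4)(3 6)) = (0 4 7 1 8 5)(3 6)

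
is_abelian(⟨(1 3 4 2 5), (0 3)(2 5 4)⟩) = no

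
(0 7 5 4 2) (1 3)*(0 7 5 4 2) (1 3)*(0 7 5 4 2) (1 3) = (0 4 7 2 5) (1 3) 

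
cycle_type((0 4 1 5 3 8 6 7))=8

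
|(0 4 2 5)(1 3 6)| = 12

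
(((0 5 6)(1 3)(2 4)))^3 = (1 3)(2 4)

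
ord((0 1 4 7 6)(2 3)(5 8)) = 10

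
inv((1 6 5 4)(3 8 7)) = (1 4 5 6)(3 7 8)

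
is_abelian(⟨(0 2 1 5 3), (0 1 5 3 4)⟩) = no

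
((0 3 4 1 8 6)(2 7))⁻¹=(0 6 8 1 4 3)(2 7)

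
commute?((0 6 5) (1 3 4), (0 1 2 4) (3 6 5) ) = no:(0 6 5) (1 3 4)*(0 1 2 4) (3 6 5) = (0 5 1 6 3) (2 4), (0 1 2 4) (3 6 5)*(0 6 5) (1 3 4) = (0 3 5 4 6) (1 2) 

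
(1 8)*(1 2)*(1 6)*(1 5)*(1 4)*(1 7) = (1 8 2 6 5 4 7)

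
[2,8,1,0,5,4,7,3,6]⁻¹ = [3,2,0,7,5,4,8,6,1]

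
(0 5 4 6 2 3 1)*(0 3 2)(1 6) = (0 5 4 1 3 6)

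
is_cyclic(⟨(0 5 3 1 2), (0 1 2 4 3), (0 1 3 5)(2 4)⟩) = no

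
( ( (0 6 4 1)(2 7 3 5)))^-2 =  (0 4)(1 6)(2 3)(5 7)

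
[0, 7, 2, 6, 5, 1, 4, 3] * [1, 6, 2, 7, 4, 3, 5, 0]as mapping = [0→1, 1→0, 2→2, 3→5, 4→3, 5→6, 6→4, 7→7]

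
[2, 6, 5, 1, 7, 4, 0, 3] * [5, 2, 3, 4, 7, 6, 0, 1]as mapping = [0→3, 1→0, 2→6, 3→2, 4→1, 5→7, 6→5, 7→4]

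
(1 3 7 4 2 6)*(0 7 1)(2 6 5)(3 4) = (0 7 3 1 4 6)(2 5)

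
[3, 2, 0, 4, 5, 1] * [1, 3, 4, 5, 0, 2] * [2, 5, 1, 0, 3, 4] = [4, 3, 5, 2, 1, 0]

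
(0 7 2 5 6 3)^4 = (0 6 2)(3 5 7)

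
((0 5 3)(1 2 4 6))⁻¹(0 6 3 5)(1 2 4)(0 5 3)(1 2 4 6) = (0 3 5 1)(2 4 6)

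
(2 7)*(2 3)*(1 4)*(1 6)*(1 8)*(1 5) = (1 4 6 8 5)(2 7 3)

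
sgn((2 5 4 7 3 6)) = -1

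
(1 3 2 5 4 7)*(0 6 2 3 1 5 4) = (0 6 2 4 7 5)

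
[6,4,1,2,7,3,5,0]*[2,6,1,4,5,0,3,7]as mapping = [0→3,1→5,2→6,3→1,4→7,5→4,6→0,7→2]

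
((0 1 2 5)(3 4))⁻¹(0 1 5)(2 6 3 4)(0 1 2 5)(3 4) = (0 1 2)(3 5 6 4)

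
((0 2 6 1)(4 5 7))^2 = (0 6)(1 2)(4 7 5)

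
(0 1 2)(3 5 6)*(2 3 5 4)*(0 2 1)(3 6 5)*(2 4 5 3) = (1 6 2 4)(3 5)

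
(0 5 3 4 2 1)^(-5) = (0 5 3 4 2 1)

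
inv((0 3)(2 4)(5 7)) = (0 3)(2 4)(5 7)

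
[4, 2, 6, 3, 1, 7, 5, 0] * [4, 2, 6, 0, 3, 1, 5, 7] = [3, 6, 5, 0, 2, 7, 1, 4]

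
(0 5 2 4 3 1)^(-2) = (0 3 2)(1 4 5)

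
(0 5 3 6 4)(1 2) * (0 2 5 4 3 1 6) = (0 4 2 6 3)(1 5)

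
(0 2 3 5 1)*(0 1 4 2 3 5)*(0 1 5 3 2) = (0 2 3 1 5 4)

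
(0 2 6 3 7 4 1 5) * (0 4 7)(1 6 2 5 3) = (0 5 4 6 1 3)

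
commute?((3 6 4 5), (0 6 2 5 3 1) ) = no:(3 6 4 5) * (0 6 2 5 3 1) = (0 6 4 3 2 5 1), (0 6 2 5 3 1) * (3 6 4 5) = (0 4 5 6 2 3 1) 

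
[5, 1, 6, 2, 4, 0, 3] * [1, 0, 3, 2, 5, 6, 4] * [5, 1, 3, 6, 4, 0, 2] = [2, 5, 4, 6, 0, 1, 3]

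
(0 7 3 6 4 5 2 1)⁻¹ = (0 1 2 5 4 6 3 7)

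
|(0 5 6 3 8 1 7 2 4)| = 9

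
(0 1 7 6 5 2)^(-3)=(0 6)(1 5)(2 7)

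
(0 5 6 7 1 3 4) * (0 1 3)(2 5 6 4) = (0 6 7 3 2 5 4 1)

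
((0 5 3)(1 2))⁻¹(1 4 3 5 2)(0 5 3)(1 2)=(0 3 1 2 4)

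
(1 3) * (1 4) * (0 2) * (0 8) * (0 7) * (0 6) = (0 2 8 7 6)(1 3 4)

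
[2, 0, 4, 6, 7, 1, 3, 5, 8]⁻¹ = [1, 5, 0, 6, 2, 7, 3, 4, 8]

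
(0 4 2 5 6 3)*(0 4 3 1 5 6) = (0 3 4 2 6 1 5)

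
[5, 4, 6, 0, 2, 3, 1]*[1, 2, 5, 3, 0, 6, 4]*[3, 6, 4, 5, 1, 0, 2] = [2, 3, 1, 6, 0, 5, 4]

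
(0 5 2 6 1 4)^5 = (0 4 1 6 2 5)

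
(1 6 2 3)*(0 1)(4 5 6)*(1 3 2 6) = (0 3)(1 4 5)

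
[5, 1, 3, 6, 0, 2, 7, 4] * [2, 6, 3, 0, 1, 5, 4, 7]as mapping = [0→5, 1→6, 2→0, 3→4, 4→2, 5→3, 6→7, 7→1]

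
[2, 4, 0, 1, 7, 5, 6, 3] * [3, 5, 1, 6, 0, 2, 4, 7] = [1, 0, 3, 5, 7, 2, 4, 6]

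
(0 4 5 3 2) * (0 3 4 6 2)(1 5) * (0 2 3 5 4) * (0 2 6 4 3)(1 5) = (0 4 5 2 1 3 6)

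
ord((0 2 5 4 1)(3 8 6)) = 15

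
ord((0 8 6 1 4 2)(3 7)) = 6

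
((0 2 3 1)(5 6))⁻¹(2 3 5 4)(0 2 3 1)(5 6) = (1 6 4 3)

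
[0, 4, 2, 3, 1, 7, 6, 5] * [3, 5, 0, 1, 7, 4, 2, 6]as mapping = [0→3, 1→7, 2→0, 3→1, 4→5, 5→6, 6→2, 7→4]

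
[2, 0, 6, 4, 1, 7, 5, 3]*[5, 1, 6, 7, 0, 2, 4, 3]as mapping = [0→6, 1→5, 2→4, 3→0, 4→1, 5→3, 6→2, 7→7]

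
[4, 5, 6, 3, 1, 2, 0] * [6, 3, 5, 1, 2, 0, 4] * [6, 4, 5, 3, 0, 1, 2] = [5, 6, 0, 4, 3, 1, 2]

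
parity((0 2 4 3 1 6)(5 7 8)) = odd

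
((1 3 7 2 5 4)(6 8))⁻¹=(1 4 5 2 7 3)(6 8)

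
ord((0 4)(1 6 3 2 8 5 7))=14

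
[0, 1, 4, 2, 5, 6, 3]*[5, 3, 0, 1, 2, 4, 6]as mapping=[0→5, 1→3, 2→2, 3→0, 4→4, 5→6, 6→1]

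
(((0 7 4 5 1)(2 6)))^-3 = (0 4 1 7 5)(2 6)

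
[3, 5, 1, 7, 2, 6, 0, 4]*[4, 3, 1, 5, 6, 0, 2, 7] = [5, 0, 3, 7, 1, 2, 4, 6]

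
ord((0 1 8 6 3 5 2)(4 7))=14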